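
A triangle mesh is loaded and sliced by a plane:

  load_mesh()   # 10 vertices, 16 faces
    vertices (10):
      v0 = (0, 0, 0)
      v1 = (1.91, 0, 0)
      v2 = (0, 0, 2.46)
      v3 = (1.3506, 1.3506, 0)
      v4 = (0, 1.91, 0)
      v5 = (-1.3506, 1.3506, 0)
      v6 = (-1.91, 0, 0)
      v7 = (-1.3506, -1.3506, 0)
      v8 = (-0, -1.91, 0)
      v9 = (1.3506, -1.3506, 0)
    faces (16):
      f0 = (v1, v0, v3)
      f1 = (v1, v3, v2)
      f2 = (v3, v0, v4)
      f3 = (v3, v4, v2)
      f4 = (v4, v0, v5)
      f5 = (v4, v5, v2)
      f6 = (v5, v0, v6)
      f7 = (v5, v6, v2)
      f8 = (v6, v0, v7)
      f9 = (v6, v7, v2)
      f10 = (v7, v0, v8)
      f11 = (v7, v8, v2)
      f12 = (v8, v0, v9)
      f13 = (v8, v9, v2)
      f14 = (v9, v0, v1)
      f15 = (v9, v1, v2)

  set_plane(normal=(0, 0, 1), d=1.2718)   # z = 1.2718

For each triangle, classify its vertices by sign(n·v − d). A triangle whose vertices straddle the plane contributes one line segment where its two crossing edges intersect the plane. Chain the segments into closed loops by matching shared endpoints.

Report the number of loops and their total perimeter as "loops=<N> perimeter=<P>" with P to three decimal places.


Straddling triangles (8 of 16):
  (v1,v3,v2) [--+] → (0.652351, 0.652351, 1.2718)–(0.922546, 0, 1.2718)  len=0.7061
  (v3,v4,v2) [--+] → (0, 0.922546, 1.2718)–(0.652351, 0.652351, 1.2718)  len=0.7061
  (v4,v5,v2) [--+] → (-0.652351, 0.652351, 1.2718)–(0, 0.922546, 1.2718)  len=0.7061
  (v5,v6,v2) [--+] → (-0.922546, 0, 1.2718)–(-0.652351, 0.652351, 1.2718)  len=0.7061
  (v6,v7,v2) [--+] → (-0.652351, -0.652351, 1.2718)–(-0.922546, 0, 1.2718)  len=0.7061
  (v7,v8,v2) [--+] → (0, -0.922546, 1.2718)–(-0.652351, -0.652351, 1.2718)  len=0.7061
  (v8,v9,v2) [--+] → (0.652351, -0.652351, 1.2718)–(0, -0.922546, 1.2718)  len=0.7061
  (v9,v1,v2) [--+] → (0.922546, 0, 1.2718)–(0.652351, -0.652351, 1.2718)  len=0.7061

Chained into 1 loop(s):
  loop 1: 8 segments, perimeter = 5.6487
Total perimeter = 5.649

loops=1 perimeter=5.649


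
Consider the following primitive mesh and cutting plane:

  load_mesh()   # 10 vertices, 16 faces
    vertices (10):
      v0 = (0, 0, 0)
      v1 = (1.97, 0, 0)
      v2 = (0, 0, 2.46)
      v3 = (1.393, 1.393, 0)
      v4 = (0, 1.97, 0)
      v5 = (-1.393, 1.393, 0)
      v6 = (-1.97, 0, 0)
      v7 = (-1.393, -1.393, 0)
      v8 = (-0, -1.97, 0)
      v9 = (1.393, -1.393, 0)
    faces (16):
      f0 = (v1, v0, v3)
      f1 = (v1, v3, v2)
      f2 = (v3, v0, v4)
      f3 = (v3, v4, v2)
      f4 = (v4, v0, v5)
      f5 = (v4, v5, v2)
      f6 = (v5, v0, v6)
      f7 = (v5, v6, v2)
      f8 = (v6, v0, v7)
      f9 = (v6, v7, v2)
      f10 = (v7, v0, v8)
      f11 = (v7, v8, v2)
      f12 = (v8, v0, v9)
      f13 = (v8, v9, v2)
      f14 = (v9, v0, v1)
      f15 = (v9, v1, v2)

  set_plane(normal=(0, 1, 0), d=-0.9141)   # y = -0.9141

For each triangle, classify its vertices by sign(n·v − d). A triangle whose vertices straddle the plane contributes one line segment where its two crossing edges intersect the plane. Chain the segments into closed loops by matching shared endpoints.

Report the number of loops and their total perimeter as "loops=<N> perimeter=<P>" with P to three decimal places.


loops=1 perimeter=7.408

Straddling triangles (8 of 16):
  (v6,v0,v7) [++-] → (-0.9141, -0.9141, 0)–(-1.59137, -0.9141, 0)  len=0.6773
  (v6,v7,v2) [+-+] → (-1.59137, -0.9141, 0)–(-0.9141, -0.9141, 0.845724)  len=1.0835
  (v7,v0,v8) [-+-] → (-0.9141, -0.9141, 0)–(0, -0.9141, 0)  len=0.9141
  (v7,v8,v2) [--+] → (0, -0.9141, 1.31854)–(-0.9141, -0.9141, 0.845724)  len=1.0291
  (v8,v0,v9) [-+-] → (0, -0.9141, 0)–(0.9141, -0.9141, 0)  len=0.9141
  (v8,v9,v2) [--+] → (0.9141, -0.9141, 0.845724)–(0, -0.9141, 1.31854)  len=1.0291
  (v9,v0,v1) [-++] → (0.9141, -0.9141, 0)–(1.59137, -0.9141, 0)  len=0.6773
  (v9,v1,v2) [-++] → (1.59137, -0.9141, 0)–(0.9141, -0.9141, 0.845724)  len=1.0835

Chained into 1 loop(s):
  loop 1: 8 segments, perimeter = 7.4080
Total perimeter = 7.408


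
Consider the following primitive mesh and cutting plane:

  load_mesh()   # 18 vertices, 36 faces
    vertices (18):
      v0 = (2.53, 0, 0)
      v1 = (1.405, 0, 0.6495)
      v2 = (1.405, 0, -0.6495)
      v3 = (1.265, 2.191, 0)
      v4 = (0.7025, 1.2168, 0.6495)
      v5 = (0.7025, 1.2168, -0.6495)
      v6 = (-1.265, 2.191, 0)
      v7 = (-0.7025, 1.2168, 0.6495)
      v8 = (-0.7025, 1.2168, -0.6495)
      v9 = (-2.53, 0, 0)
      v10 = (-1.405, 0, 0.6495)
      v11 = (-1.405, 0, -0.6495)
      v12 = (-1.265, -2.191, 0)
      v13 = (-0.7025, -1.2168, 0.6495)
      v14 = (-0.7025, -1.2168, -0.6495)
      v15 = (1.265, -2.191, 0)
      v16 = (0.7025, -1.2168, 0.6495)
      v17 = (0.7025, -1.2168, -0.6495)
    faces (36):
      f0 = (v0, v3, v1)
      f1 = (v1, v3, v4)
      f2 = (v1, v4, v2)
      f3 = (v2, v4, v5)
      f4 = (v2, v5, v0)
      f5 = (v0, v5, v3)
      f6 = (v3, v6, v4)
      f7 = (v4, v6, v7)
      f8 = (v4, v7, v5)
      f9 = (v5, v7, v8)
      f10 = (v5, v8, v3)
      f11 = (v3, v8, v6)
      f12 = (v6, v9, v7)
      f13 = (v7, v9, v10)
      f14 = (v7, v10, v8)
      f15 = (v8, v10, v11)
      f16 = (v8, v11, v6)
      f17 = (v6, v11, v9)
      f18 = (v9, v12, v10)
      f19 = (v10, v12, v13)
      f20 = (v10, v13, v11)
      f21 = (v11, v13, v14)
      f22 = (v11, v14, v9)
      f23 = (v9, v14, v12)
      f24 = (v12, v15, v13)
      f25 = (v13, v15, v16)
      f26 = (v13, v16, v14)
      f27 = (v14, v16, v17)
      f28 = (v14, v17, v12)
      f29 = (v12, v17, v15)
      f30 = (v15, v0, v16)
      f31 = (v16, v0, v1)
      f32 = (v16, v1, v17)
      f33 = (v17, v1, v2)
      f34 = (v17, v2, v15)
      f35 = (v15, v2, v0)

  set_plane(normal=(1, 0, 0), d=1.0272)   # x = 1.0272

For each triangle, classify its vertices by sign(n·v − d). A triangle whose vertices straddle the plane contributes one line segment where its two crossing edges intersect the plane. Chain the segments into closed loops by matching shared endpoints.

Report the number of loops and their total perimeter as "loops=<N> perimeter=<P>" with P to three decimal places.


loops=2 perimeter=9.320

Straddling triangles (16 of 36):
  (v1,v3,v4) [++-] → (1.0272, 1.77915, 0.27458)–(1.0272, 0.654387, 0.6495)  len=1.1856
  (v1,v4,v2) [+-+] → (1.0272, 0.654387, 0.6495)–(1.0272, 0.654387, 0.0490939)  len=0.6004
  (v2,v4,v5) [+--] → (1.0272, 0.654387, 0.0490939)–(1.0272, 0.654387, -0.6495)  len=0.6986
  (v2,v5,v0) [+-+] → (1.0272, 0.654387, -0.6495)–(1.0272, 1.00061, -0.5341)  len=0.3649
  (v0,v5,v3) [+-+] → (1.0272, 1.00061, -0.5341)–(1.0272, 1.77915, -0.27458)  len=0.8207
  (v3,v6,v4) [+--] → (1.0272, 2.191, 0)–(1.0272, 1.77915, 0.27458)  len=0.4950
  (v5,v8,v3) [--+] → (1.0272, 2.07325, -0.0785012)–(1.0272, 1.77915, -0.27458)  len=0.3535
  (v3,v8,v6) [+--] → (1.0272, 2.07325, -0.0785012)–(1.0272, 2.191, 0)  len=0.1415
  (v12,v15,v13) [-+-] → (1.0272, -2.191, 0)–(1.0272, -2.07325, 0.0785012)  len=0.1415
  (v13,v15,v16) [-+-] → (1.0272, -2.07325, 0.0785012)–(1.0272, -1.77915, 0.27458)  len=0.3535
  (v12,v17,v15) [--+] → (1.0272, -1.77915, -0.27458)–(1.0272, -2.191, 0)  len=0.4950
  (v15,v0,v16) [++-] → (1.0272, -1.00061, 0.5341)–(1.0272, -1.77915, 0.27458)  len=0.8207
  (v16,v0,v1) [-++] → (1.0272, -1.00061, 0.5341)–(1.0272, -0.654387, 0.6495)  len=0.3649
  (v16,v1,v17) [-+-] → (1.0272, -0.654387, 0.6495)–(1.0272, -0.654387, -0.0490939)  len=0.6986
  (v17,v1,v2) [-++] → (1.0272, -0.654387, -0.0490939)–(1.0272, -0.654387, -0.6495)  len=0.6004
  (v17,v2,v15) [-++] → (1.0272, -0.654387, -0.6495)–(1.0272, -1.77915, -0.27458)  len=1.1856

Chained into 2 loop(s):
  loop 1: 8 segments, perimeter = 4.6602
  loop 2: 8 segments, perimeter = 4.6602
Total perimeter = 9.320


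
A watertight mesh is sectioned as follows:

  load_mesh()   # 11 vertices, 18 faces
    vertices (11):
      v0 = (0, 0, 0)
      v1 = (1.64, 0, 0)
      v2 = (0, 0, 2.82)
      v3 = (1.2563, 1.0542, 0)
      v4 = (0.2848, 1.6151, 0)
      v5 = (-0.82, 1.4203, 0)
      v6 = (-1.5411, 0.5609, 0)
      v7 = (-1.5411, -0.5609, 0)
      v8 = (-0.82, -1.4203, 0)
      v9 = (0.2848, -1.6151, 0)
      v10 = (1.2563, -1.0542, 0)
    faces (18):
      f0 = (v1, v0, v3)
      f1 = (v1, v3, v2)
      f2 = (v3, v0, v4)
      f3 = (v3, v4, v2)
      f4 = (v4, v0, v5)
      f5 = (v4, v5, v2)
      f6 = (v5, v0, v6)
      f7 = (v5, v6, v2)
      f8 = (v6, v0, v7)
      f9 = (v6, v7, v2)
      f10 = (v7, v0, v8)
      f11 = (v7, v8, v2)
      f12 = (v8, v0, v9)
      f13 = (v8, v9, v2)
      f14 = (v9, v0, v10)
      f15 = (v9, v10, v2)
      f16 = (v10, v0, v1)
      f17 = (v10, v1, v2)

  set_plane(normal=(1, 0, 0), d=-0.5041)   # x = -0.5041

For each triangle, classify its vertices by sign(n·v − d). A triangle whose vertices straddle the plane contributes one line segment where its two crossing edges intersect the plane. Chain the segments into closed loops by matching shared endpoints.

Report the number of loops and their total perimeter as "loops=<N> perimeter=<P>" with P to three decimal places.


Straddling triangles (10 of 18):
  (v4,v0,v5) [++-] → (-0.5041, 0.873138, 0)–(-0.5041, 1.476, 0)  len=0.6029
  (v4,v5,v2) [+-+] → (-0.5041, 1.476, 0)–(-0.5041, 0.873138, 1.08639)  len=1.2424
  (v5,v0,v6) [-+-] → (-0.5041, 0.873138, 0)–(-0.5041, 0.183473, 0)  len=0.6897
  (v5,v6,v2) [--+] → (-0.5041, 0.183473, 1.89757)–(-0.5041, 0.873138, 1.08639)  len=1.0647
  (v6,v0,v7) [-+-] → (-0.5041, 0.183473, 0)–(-0.5041, -0.183473, 0)  len=0.3669
  (v6,v7,v2) [--+] → (-0.5041, -0.183473, 1.89757)–(-0.5041, 0.183473, 1.89757)  len=0.3669
  (v7,v0,v8) [-+-] → (-0.5041, -0.183473, 0)–(-0.5041, -0.873138, 0)  len=0.6897
  (v7,v8,v2) [--+] → (-0.5041, -0.873138, 1.08639)–(-0.5041, -0.183473, 1.89757)  len=1.0647
  (v8,v0,v9) [-++] → (-0.5041, -0.873138, 0)–(-0.5041, -1.476, 0)  len=0.6029
  (v8,v9,v2) [-++] → (-0.5041, -1.476, 0)–(-0.5041, -0.873138, 1.08639)  len=1.2424

Chained into 1 loop(s):
  loop 1: 10 segments, perimeter = 7.9333
Total perimeter = 7.933

loops=1 perimeter=7.933


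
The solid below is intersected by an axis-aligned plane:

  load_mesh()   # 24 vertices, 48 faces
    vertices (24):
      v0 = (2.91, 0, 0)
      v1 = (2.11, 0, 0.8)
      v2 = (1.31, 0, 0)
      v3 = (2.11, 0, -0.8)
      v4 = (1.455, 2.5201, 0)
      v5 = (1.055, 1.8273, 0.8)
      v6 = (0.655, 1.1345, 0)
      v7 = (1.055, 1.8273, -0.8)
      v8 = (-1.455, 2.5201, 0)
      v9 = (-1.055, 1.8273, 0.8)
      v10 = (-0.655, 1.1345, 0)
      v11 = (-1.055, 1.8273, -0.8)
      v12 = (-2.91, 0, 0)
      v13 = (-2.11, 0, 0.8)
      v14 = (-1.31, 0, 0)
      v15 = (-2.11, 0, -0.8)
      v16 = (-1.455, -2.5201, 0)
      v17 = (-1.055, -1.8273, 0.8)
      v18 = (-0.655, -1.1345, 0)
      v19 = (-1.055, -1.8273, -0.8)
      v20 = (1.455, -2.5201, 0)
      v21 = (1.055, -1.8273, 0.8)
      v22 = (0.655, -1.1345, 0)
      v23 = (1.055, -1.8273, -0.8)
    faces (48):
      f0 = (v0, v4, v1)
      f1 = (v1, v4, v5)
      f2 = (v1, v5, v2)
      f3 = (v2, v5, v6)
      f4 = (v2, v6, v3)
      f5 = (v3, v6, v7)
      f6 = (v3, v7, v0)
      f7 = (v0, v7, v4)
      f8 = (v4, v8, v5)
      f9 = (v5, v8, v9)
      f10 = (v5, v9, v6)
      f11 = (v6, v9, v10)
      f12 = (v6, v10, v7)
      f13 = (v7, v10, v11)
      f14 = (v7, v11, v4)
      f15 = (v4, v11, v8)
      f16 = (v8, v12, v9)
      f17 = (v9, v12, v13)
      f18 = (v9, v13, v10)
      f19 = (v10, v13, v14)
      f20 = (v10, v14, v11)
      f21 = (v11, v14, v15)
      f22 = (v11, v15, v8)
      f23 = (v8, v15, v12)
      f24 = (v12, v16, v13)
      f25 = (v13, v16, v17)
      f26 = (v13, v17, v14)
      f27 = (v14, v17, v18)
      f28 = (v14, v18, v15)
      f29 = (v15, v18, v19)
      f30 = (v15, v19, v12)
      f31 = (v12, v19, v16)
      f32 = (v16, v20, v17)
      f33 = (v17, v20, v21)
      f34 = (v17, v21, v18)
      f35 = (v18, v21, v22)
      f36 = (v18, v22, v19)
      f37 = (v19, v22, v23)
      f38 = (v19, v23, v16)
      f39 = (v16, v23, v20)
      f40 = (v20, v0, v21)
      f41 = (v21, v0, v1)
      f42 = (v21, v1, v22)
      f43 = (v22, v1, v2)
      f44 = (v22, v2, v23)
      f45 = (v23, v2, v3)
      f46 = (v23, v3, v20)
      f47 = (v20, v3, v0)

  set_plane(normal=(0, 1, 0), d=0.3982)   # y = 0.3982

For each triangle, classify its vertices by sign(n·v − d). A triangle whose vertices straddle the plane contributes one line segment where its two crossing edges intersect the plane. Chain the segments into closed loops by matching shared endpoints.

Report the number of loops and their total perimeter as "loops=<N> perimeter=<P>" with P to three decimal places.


Straddling triangles (16 of 48):
  (v0,v4,v1) [-+-] → (2.6801, 0.3982, 0)–(2.0065, 0.3982, 0.673592)  len=0.9526
  (v1,v4,v5) [-++] → (2.0065, 0.3982, 0.673592)–(1.8801, 0.3982, 0.8)  len=0.1788
  (v1,v5,v2) [-+-] → (1.8801, 0.3982, 0.8)–(1.25443, 0.3982, 0.174334)  len=0.8848
  (v2,v5,v6) [-++] → (1.25443, 0.3982, 0.174334)–(1.0801, 0.3982, 0)  len=0.2465
  (v2,v6,v3) [-+-] → (1.0801, 0.3982, 0)–(1.59931, 0.3982, -0.519207)  len=0.7343
  (v3,v6,v7) [-++] → (1.59931, 0.3982, -0.519207)–(1.8801, 0.3982, -0.8)  len=0.3971
  (v3,v7,v0) [-+-] → (1.8801, 0.3982, -0.8)–(2.50576, 0.3982, -0.174334)  len=0.8848
  (v0,v7,v4) [-++] → (2.50576, 0.3982, -0.174334)–(2.6801, 0.3982, 0)  len=0.2465
  (v8,v12,v9) [+-+] → (-2.6801, 0.3982, 0)–(-2.50576, 0.3982, 0.174334)  len=0.2465
  (v9,v12,v13) [+--] → (-2.50576, 0.3982, 0.174334)–(-1.8801, 0.3982, 0.8)  len=0.8848
  (v9,v13,v10) [+-+] → (-1.8801, 0.3982, 0.8)–(-1.59931, 0.3982, 0.519207)  len=0.3971
  (v10,v13,v14) [+--] → (-1.59931, 0.3982, 0.519207)–(-1.0801, 0.3982, 0)  len=0.7343
  (v10,v14,v11) [+-+] → (-1.0801, 0.3982, 0)–(-1.25443, 0.3982, -0.174334)  len=0.2465
  (v11,v14,v15) [+--] → (-1.25443, 0.3982, -0.174334)–(-1.8801, 0.3982, -0.8)  len=0.8848
  (v11,v15,v8) [+-+] → (-1.8801, 0.3982, -0.8)–(-2.0065, 0.3982, -0.673592)  len=0.1788
  (v8,v15,v12) [+--] → (-2.0065, 0.3982, -0.673592)–(-2.6801, 0.3982, 0)  len=0.9526

Chained into 2 loop(s):
  loop 1: 8 segments, perimeter = 4.5255
  loop 2: 8 segments, perimeter = 4.5255
Total perimeter = 9.051

loops=2 perimeter=9.051


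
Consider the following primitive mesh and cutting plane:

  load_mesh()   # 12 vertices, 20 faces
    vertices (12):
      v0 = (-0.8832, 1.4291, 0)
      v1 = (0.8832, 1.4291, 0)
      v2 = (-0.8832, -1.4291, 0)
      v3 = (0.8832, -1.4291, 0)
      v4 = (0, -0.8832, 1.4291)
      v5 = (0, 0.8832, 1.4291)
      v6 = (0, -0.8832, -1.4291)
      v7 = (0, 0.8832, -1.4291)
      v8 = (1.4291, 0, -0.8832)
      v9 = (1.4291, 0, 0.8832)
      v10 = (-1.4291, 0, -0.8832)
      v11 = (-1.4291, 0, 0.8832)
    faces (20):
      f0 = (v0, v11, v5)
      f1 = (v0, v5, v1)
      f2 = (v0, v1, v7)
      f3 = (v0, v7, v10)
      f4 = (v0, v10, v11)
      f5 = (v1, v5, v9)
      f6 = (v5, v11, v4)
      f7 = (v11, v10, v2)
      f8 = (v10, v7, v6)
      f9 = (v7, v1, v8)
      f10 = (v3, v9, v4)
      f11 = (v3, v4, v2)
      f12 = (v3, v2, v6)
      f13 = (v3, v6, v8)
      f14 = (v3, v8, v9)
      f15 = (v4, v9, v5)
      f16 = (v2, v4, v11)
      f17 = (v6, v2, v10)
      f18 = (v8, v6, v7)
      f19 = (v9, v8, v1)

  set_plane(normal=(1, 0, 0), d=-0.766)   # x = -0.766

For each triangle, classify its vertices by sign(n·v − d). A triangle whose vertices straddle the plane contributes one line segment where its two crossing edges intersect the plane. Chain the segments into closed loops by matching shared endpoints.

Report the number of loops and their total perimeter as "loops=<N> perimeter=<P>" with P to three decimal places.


Straddling triangles (10 of 20):
  (v0,v11,v5) [--+] → (-0.766, 0.409803, 1.1365)–(-0.766, 1.35666, 0.189641)  len=1.3391
  (v0,v5,v1) [-++] → (-0.766, 1.35666, 0.189641)–(-0.766, 1.4291, 0)  len=0.2030
  (v0,v1,v7) [-++] → (-0.766, 1.4291, 0)–(-0.766, 1.35666, -0.189641)  len=0.2030
  (v0,v7,v10) [-+-] → (-0.766, 1.35666, -0.189641)–(-0.766, 0.409803, -1.1365)  len=1.3391
  (v5,v11,v4) [+-+] → (-0.766, 0.409803, 1.1365)–(-0.766, -0.409803, 1.1365)  len=0.8196
  (v10,v7,v6) [-++] → (-0.766, 0.409803, -1.1365)–(-0.766, -0.409803, -1.1365)  len=0.8196
  (v3,v4,v2) [++-] → (-0.766, -1.35666, 0.189641)–(-0.766, -1.4291, 0)  len=0.2030
  (v3,v2,v6) [+-+] → (-0.766, -1.4291, 0)–(-0.766, -1.35666, -0.189641)  len=0.2030
  (v2,v4,v11) [-+-] → (-0.766, -1.35666, 0.189641)–(-0.766, -0.409803, 1.1365)  len=1.3391
  (v6,v2,v10) [+--] → (-0.766, -1.35666, -0.189641)–(-0.766, -0.409803, -1.1365)  len=1.3391

Chained into 1 loop(s):
  loop 1: 10 segments, perimeter = 7.8075
Total perimeter = 7.807

loops=1 perimeter=7.807


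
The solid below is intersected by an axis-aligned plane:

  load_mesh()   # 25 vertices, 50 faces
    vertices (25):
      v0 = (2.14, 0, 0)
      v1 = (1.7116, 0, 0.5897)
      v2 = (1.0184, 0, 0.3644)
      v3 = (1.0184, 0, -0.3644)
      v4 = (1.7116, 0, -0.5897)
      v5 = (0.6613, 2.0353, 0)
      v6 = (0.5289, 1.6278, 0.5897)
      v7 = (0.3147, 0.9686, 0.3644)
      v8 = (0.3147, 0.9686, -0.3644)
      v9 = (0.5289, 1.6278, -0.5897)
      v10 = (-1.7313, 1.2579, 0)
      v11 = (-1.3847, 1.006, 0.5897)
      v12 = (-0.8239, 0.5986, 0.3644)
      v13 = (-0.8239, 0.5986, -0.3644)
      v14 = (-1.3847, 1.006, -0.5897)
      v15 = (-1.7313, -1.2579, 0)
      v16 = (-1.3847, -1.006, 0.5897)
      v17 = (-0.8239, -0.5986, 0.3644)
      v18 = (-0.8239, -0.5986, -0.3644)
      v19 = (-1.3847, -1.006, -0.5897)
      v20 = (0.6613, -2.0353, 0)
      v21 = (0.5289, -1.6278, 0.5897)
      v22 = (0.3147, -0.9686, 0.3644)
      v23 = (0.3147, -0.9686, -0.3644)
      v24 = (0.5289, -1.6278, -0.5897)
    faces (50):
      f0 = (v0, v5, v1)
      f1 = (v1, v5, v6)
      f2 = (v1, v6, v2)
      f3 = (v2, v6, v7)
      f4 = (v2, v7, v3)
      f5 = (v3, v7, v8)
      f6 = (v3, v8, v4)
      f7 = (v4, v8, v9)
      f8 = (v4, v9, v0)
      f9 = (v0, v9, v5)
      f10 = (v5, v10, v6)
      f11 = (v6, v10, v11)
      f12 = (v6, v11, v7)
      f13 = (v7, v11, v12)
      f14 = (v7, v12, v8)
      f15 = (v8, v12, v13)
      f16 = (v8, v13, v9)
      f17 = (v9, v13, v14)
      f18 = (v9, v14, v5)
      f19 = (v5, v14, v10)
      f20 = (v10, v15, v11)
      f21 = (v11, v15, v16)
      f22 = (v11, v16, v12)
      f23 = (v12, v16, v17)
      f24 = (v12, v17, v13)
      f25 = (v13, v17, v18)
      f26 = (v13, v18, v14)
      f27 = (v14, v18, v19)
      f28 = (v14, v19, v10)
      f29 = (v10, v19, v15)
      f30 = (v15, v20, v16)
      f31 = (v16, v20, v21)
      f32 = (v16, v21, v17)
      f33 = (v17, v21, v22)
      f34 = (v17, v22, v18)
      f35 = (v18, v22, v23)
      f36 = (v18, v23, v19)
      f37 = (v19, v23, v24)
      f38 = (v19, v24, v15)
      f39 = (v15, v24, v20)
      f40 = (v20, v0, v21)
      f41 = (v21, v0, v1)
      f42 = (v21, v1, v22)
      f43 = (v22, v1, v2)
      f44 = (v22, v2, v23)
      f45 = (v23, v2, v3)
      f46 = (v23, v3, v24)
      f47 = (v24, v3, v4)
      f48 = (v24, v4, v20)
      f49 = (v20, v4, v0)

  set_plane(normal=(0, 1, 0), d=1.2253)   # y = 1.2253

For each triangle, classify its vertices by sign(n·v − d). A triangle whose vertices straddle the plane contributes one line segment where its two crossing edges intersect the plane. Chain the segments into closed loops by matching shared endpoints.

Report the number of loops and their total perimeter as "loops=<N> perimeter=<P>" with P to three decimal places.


loops=1 perimeter=6.964

Straddling triangles (16 of 50):
  (v0,v5,v1) [-+-] → (1.24979, 1.2253, 0)–(1.07929, 1.2253, 0.234686)  len=0.2901
  (v1,v5,v6) [-++] → (1.07929, 1.2253, 0.234686)–(0.821342, 1.2253, 0.5897)  len=0.4388
  (v1,v6,v2) [-+-] → (0.821342, 1.2253, 0.5897)–(0.649937, 1.2253, 0.533991)  len=0.1802
  (v2,v6,v7) [-+-] → (0.649937, 1.2253, 0.533991)–(0.398112, 1.2253, 0.452134)  len=0.2648
  (v4,v8,v9) [--+] → (0.398112, 1.2253, -0.452134)–(0.821342, 1.2253, -0.5897)  len=0.4450
  (v4,v9,v0) [-+-] → (0.821342, 1.2253, -0.5897)–(0.927271, 1.2253, -0.443887)  len=0.1802
  (v0,v9,v5) [-++] → (0.927271, 1.2253, -0.443887)–(1.24979, 1.2253, 0)  len=0.5487
  (v6,v10,v11) [++-] → (-1.68644, 1.2253, 0.0763169)–(-0.709801, 1.2253, 0.5897)  len=1.1034
  (v6,v11,v7) [+--] → (-0.709801, 1.2253, 0.5897)–(0.398112, 1.2253, 0.452134)  len=1.1164
  (v8,v13,v9) [--+] → (-0.000153634, 1.2253, -0.50159)–(0.398112, 1.2253, -0.452134)  len=0.4013
  (v9,v13,v14) [+--] → (-0.000153634, 1.2253, -0.50159)–(-0.709801, 1.2253, -0.5897)  len=0.7151
  (v9,v14,v5) [+-+] → (-0.709801, 1.2253, -0.5897)–(-0.948785, 1.2253, -0.46406)  len=0.2700
  (v5,v14,v10) [+-+] → (-0.948785, 1.2253, -0.46406)–(-1.68644, 1.2253, -0.0763169)  len=0.8334
  (v10,v15,v11) [+--] → (-1.7313, 1.2253, 0)–(-1.68644, 1.2253, 0.0763169)  len=0.0885
  (v14,v19,v10) [--+] → (-1.72631, 1.2253, -0.00849164)–(-1.68644, 1.2253, -0.0763169)  len=0.0787
  (v10,v19,v15) [+--] → (-1.72631, 1.2253, -0.00849164)–(-1.7313, 1.2253, 0)  len=0.0098

Chained into 1 loop(s):
  loop 1: 16 segments, perimeter = 6.9645
Total perimeter = 6.964


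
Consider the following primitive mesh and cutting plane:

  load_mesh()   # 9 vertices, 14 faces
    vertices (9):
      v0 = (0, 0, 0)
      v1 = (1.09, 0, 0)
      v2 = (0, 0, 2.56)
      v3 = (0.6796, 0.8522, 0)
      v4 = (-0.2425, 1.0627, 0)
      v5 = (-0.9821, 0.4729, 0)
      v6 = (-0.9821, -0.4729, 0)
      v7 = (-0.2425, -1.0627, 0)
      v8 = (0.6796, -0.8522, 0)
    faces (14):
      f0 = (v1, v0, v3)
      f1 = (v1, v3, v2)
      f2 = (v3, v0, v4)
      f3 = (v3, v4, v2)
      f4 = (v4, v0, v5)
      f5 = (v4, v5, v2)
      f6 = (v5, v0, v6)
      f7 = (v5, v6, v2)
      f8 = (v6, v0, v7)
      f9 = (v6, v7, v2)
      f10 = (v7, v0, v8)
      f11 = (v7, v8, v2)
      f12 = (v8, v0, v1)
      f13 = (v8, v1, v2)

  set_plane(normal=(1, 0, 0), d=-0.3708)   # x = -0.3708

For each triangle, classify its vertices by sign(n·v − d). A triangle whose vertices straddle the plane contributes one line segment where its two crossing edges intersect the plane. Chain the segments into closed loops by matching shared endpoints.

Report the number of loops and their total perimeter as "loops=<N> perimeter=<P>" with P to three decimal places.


Straddling triangles (6 of 14):
  (v4,v0,v5) [++-] → (-0.3708, 0.178547, 0)–(-0.3708, 0.960386, 0)  len=0.7818
  (v4,v5,v2) [+-+] → (-0.3708, 0.960386, 0)–(-0.3708, 0.178547, 1.59345)  len=1.7749
  (v5,v0,v6) [-+-] → (-0.3708, 0.178547, 0)–(-0.3708, -0.178547, 0)  len=0.3571
  (v5,v6,v2) [--+] → (-0.3708, -0.178547, 1.59345)–(-0.3708, 0.178547, 1.59345)  len=0.3571
  (v6,v0,v7) [-++] → (-0.3708, -0.178547, 0)–(-0.3708, -0.960386, 0)  len=0.7818
  (v6,v7,v2) [-++] → (-0.3708, -0.960386, 0)–(-0.3708, -0.178547, 1.59345)  len=1.7749

Chained into 1 loop(s):
  loop 1: 6 segments, perimeter = 5.8277
Total perimeter = 5.828

loops=1 perimeter=5.828


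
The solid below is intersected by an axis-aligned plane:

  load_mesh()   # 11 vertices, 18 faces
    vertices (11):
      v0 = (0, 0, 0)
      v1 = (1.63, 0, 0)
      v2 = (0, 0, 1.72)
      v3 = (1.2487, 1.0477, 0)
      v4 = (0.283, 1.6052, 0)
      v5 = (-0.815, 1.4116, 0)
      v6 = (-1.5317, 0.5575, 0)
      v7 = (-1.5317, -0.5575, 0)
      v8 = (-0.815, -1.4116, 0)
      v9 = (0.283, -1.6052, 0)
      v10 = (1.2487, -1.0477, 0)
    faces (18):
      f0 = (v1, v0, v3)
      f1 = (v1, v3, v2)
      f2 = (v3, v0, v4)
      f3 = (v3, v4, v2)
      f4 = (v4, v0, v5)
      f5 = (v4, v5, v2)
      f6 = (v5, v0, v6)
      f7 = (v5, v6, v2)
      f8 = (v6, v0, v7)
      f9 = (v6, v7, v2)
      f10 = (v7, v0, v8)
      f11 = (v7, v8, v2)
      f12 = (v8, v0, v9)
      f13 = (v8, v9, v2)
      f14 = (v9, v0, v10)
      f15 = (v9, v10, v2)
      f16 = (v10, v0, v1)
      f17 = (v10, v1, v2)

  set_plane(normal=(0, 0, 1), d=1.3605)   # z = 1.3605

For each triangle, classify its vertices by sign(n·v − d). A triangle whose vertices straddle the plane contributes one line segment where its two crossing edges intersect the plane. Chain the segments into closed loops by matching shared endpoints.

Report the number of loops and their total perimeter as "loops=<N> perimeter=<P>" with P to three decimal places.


Straddling triangles (9 of 18):
  (v1,v3,v2) [--+] → (0.260993, 0.218981, 1.3605)–(0.340689, 0, 1.3605)  len=0.2330
  (v3,v4,v2) [--+] → (0.0591503, 0.335505, 1.3605)–(0.260993, 0.218981, 1.3605)  len=0.2331
  (v4,v5,v2) [--+] → (-0.170344, 0.295041, 1.3605)–(0.0591503, 0.335505, 1.3605)  len=0.2330
  (v5,v6,v2) [--+] → (-0.320143, 0.116524, 1.3605)–(-0.170344, 0.295041, 1.3605)  len=0.2330
  (v6,v7,v2) [--+] → (-0.320143, -0.116524, 1.3605)–(-0.320143, 0.116524, 1.3605)  len=0.2330
  (v7,v8,v2) [--+] → (-0.170344, -0.295041, 1.3605)–(-0.320143, -0.116524, 1.3605)  len=0.2330
  (v8,v9,v2) [--+] → (0.0591503, -0.335505, 1.3605)–(-0.170344, -0.295041, 1.3605)  len=0.2330
  (v9,v10,v2) [--+] → (0.260993, -0.218981, 1.3605)–(0.0591503, -0.335505, 1.3605)  len=0.2331
  (v10,v1,v2) [--+] → (0.340689, 0, 1.3605)–(0.260993, -0.218981, 1.3605)  len=0.2330

Chained into 1 loop(s):
  loop 1: 9 segments, perimeter = 2.0974
Total perimeter = 2.097

loops=1 perimeter=2.097


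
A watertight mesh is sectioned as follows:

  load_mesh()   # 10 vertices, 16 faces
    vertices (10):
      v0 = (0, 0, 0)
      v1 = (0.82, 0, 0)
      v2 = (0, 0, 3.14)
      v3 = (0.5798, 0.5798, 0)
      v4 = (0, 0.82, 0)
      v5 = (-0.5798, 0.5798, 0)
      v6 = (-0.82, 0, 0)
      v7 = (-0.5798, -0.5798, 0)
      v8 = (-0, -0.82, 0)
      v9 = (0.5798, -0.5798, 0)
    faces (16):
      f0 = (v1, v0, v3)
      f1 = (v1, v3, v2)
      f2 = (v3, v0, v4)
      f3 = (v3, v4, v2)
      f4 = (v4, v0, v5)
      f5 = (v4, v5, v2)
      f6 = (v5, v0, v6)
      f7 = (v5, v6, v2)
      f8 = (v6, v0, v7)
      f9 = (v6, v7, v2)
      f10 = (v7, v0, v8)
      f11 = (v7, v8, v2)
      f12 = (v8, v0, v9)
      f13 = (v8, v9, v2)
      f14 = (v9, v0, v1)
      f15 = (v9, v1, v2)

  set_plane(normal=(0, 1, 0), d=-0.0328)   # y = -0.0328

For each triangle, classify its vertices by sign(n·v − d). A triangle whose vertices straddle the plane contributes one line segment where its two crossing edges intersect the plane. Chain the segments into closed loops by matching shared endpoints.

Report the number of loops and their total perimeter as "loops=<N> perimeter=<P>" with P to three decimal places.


Straddling triangles (8 of 16):
  (v6,v0,v7) [++-] → (-0.0328, -0.0328, 0)–(-0.806412, -0.0328, 0)  len=0.7736
  (v6,v7,v2) [+-+] → (-0.806412, -0.0328, 0)–(-0.0328, -0.0328, 2.96237)  len=3.0617
  (v7,v0,v8) [-+-] → (-0.0328, -0.0328, 0)–(0, -0.0328, 0)  len=0.0328
  (v7,v8,v2) [--+] → (0, -0.0328, 3.0144)–(-0.0328, -0.0328, 2.96237)  len=0.0615
  (v8,v0,v9) [-+-] → (0, -0.0328, 0)–(0.0328, -0.0328, 0)  len=0.0328
  (v8,v9,v2) [--+] → (0.0328, -0.0328, 2.96237)–(0, -0.0328, 3.0144)  len=0.0615
  (v9,v0,v1) [-++] → (0.0328, -0.0328, 0)–(0.806412, -0.0328, 0)  len=0.7736
  (v9,v1,v2) [-++] → (0.806412, -0.0328, 0)–(0.0328, -0.0328, 2.96237)  len=3.0617

Chained into 1 loop(s):
  loop 1: 8 segments, perimeter = 7.8593
Total perimeter = 7.859

loops=1 perimeter=7.859


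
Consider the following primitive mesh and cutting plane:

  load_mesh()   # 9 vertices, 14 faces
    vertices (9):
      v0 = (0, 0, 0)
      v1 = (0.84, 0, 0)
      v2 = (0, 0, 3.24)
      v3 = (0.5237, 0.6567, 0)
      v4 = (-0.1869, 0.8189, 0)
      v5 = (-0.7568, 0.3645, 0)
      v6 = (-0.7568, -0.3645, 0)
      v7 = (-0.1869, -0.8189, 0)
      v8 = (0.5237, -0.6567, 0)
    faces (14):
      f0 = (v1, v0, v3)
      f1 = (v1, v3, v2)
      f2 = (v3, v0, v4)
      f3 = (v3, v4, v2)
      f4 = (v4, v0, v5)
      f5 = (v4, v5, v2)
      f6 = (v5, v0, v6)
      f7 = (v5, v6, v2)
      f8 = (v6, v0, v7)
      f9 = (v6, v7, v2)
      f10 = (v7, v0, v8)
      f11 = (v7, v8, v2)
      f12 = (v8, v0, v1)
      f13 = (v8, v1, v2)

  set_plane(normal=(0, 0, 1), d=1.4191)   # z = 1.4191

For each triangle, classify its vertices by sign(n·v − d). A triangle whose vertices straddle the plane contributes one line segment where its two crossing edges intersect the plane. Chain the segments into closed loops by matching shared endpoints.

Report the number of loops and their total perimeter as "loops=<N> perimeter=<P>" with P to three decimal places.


loops=1 perimeter=2.868

Straddling triangles (7 of 14):
  (v1,v3,v2) [--+] → (0.294323, 0.369069, 1.4191)–(0.472085, 0, 1.4191)  len=0.4096
  (v3,v4,v2) [--+] → (-0.105039, 0.460227, 1.4191)–(0.294323, 0.369069, 1.4191)  len=0.4096
  (v4,v5,v2) [--+] → (-0.425326, 0.204851, 1.4191)–(-0.105039, 0.460227, 1.4191)  len=0.4096
  (v5,v6,v2) [--+] → (-0.425326, -0.204851, 1.4191)–(-0.425326, 0.204851, 1.4191)  len=0.4097
  (v6,v7,v2) [--+] → (-0.105039, -0.460227, 1.4191)–(-0.425326, -0.204851, 1.4191)  len=0.4096
  (v7,v8,v2) [--+] → (0.294323, -0.369069, 1.4191)–(-0.105039, -0.460227, 1.4191)  len=0.4096
  (v8,v1,v2) [--+] → (0.472085, 0, 1.4191)–(0.294323, -0.369069, 1.4191)  len=0.4096

Chained into 1 loop(s):
  loop 1: 7 segments, perimeter = 2.8675
Total perimeter = 2.868


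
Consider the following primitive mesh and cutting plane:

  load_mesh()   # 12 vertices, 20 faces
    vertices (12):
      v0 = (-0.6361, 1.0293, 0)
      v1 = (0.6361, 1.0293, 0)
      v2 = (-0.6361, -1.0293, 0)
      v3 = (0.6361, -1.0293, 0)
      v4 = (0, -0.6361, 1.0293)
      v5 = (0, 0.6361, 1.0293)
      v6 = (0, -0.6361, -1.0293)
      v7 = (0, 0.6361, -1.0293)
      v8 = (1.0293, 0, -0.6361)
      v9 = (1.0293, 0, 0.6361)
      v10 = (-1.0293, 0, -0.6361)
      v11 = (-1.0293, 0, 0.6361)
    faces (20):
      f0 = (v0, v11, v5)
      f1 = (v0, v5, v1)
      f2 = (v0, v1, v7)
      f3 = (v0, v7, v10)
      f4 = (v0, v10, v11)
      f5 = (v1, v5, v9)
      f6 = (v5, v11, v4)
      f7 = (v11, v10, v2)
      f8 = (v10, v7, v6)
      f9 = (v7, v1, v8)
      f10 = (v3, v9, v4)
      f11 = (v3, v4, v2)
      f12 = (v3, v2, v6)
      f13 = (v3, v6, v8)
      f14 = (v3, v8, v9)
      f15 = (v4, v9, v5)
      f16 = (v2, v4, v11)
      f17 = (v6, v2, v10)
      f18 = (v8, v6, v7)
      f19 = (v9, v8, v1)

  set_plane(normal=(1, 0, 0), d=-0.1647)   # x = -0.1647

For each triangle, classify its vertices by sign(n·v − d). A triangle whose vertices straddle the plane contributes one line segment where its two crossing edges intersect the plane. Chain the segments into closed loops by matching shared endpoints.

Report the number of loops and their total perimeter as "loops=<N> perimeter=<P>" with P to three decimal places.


Straddling triangles (10 of 20):
  (v0,v11,v5) [--+] → (-0.1647, 0.534317, 0.966383)–(-0.1647, 0.737908, 0.762792)  len=0.2879
  (v0,v5,v1) [-++] → (-0.1647, 0.737908, 0.762792)–(-0.1647, 1.0293, 0)  len=0.8166
  (v0,v1,v7) [-++] → (-0.1647, 1.0293, 0)–(-0.1647, 0.737908, -0.762792)  len=0.8166
  (v0,v7,v10) [-+-] → (-0.1647, 0.737908, -0.762792)–(-0.1647, 0.534317, -0.966383)  len=0.2879
  (v5,v11,v4) [+-+] → (-0.1647, 0.534317, 0.966383)–(-0.1647, -0.534317, 0.966383)  len=1.0686
  (v10,v7,v6) [-++] → (-0.1647, 0.534317, -0.966383)–(-0.1647, -0.534317, -0.966383)  len=1.0686
  (v3,v4,v2) [++-] → (-0.1647, -0.737908, 0.762792)–(-0.1647, -1.0293, 0)  len=0.8166
  (v3,v2,v6) [+-+] → (-0.1647, -1.0293, 0)–(-0.1647, -0.737908, -0.762792)  len=0.8166
  (v2,v4,v11) [-+-] → (-0.1647, -0.737908, 0.762792)–(-0.1647, -0.534317, 0.966383)  len=0.2879
  (v6,v2,v10) [+--] → (-0.1647, -0.737908, -0.762792)–(-0.1647, -0.534317, -0.966383)  len=0.2879

Chained into 1 loop(s):
  loop 1: 10 segments, perimeter = 6.5552
Total perimeter = 6.555

loops=1 perimeter=6.555


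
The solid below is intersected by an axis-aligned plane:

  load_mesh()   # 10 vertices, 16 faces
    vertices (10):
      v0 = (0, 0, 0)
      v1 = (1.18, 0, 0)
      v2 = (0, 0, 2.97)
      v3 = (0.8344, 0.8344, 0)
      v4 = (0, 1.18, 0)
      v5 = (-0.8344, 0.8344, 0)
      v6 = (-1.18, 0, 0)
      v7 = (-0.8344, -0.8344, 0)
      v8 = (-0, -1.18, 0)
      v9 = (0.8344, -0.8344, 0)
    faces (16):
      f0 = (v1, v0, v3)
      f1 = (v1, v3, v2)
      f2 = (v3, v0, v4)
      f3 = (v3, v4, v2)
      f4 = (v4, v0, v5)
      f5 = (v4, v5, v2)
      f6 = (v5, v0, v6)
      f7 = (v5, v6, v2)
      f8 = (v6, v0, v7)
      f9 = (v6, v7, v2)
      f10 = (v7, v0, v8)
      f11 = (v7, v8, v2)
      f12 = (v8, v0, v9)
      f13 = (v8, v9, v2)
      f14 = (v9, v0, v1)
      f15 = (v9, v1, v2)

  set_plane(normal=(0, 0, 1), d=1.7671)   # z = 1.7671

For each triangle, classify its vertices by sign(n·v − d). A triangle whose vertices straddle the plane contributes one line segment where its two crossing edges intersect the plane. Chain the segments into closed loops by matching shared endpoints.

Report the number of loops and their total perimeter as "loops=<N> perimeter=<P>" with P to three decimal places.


Straddling triangles (8 of 16):
  (v1,v3,v2) [--+] → (0.337946, 0.337946, 1.7671)–(0.47792, 0, 1.7671)  len=0.3658
  (v3,v4,v2) [--+] → (0, 0.47792, 1.7671)–(0.337946, 0.337946, 1.7671)  len=0.3658
  (v4,v5,v2) [--+] → (-0.337946, 0.337946, 1.7671)–(0, 0.47792, 1.7671)  len=0.3658
  (v5,v6,v2) [--+] → (-0.47792, 0, 1.7671)–(-0.337946, 0.337946, 1.7671)  len=0.3658
  (v6,v7,v2) [--+] → (-0.337946, -0.337946, 1.7671)–(-0.47792, 0, 1.7671)  len=0.3658
  (v7,v8,v2) [--+] → (0, -0.47792, 1.7671)–(-0.337946, -0.337946, 1.7671)  len=0.3658
  (v8,v9,v2) [--+] → (0.337946, -0.337946, 1.7671)–(0, -0.47792, 1.7671)  len=0.3658
  (v9,v1,v2) [--+] → (0.47792, 0, 1.7671)–(0.337946, -0.337946, 1.7671)  len=0.3658

Chained into 1 loop(s):
  loop 1: 8 segments, perimeter = 2.9263
Total perimeter = 2.926

loops=1 perimeter=2.926


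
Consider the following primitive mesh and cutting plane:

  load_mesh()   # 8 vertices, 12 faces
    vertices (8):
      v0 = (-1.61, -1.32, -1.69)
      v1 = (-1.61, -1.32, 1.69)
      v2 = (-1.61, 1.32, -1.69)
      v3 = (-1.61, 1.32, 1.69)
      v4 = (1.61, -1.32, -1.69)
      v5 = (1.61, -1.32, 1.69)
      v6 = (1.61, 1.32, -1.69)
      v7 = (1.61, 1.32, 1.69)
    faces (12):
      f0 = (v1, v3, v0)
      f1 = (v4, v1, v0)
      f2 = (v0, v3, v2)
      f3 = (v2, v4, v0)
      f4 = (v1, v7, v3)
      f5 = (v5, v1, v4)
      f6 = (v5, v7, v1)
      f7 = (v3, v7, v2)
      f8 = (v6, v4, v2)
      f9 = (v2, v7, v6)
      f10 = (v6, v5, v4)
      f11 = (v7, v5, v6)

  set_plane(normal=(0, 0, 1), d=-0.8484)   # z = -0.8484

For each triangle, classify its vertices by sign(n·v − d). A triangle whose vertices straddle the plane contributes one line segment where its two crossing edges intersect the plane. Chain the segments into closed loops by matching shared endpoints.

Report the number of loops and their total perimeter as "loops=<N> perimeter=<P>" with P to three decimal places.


Straddling triangles (8 of 12):
  (v1,v3,v0) [++-] → (-1.61, -0.662656, -0.8484)–(-1.61, -1.32, -0.8484)  len=0.6573
  (v4,v1,v0) [-+-] → (0.808239, -1.32, -0.8484)–(-1.61, -1.32, -0.8484)  len=2.4182
  (v0,v3,v2) [-+-] → (-1.61, -0.662656, -0.8484)–(-1.61, 1.32, -0.8484)  len=1.9827
  (v5,v1,v4) [++-] → (0.808239, -1.32, -0.8484)–(1.61, -1.32, -0.8484)  len=0.8018
  (v3,v7,v2) [++-] → (-0.808239, 1.32, -0.8484)–(-1.61, 1.32, -0.8484)  len=0.8018
  (v2,v7,v6) [-+-] → (-0.808239, 1.32, -0.8484)–(1.61, 1.32, -0.8484)  len=2.4182
  (v6,v5,v4) [-+-] → (1.61, 0.662656, -0.8484)–(1.61, -1.32, -0.8484)  len=1.9827
  (v7,v5,v6) [++-] → (1.61, 0.662656, -0.8484)–(1.61, 1.32, -0.8484)  len=0.6573

Chained into 1 loop(s):
  loop 1: 8 segments, perimeter = 11.7200
Total perimeter = 11.720

loops=1 perimeter=11.720


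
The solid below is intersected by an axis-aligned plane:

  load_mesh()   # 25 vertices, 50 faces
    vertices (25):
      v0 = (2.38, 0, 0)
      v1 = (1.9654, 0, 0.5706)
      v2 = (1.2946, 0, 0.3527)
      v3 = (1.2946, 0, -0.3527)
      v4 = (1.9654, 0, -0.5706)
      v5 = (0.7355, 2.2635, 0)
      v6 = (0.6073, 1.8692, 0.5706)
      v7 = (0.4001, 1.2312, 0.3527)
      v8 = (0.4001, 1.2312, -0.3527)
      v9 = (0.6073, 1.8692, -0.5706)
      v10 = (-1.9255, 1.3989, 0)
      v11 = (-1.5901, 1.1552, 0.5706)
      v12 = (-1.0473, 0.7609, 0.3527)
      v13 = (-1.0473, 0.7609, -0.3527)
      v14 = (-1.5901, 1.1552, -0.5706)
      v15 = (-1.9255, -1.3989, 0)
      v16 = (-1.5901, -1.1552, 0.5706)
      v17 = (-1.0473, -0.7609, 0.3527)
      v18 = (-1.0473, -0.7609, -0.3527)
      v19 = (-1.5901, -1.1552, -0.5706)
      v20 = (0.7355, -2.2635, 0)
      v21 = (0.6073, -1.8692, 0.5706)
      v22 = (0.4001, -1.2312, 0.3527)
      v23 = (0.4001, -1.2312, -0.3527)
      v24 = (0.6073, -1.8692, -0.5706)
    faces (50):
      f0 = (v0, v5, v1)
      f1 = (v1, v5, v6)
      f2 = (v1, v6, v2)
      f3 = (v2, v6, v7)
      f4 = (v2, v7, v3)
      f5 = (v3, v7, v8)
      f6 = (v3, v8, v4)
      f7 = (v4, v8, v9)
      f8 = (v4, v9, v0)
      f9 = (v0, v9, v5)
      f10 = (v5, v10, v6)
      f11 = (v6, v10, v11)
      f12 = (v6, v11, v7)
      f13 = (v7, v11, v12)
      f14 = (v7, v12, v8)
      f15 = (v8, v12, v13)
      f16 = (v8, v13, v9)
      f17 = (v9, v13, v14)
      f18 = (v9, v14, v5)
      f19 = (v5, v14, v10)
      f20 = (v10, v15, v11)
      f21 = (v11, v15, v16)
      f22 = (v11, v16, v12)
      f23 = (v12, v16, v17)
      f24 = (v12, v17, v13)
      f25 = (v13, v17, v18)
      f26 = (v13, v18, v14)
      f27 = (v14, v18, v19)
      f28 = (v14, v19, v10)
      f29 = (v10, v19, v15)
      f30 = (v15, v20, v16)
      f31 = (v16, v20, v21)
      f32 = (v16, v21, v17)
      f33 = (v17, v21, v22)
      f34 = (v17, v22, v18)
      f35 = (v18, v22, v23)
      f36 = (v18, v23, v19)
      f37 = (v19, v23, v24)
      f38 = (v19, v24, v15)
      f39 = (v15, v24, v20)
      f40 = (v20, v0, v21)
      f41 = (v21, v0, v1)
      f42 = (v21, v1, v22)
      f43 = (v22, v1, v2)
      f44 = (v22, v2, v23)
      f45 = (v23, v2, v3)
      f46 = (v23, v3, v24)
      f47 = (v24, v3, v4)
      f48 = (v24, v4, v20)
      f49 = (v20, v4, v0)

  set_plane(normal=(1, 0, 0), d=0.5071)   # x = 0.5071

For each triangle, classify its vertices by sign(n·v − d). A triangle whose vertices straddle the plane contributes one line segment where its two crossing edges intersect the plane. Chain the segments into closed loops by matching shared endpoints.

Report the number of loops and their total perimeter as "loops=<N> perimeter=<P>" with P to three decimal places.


Straddling triangles (24 of 50):
  (v2,v6,v7) [++-] → (0.5071, 1.56067, 0.465226)–(0.5071, 1.08392, 0.3527)  len=0.4898
  (v2,v7,v3) [+-+] → (0.5071, 1.08392, 0.3527)–(0.5071, 1.08392, 0.26832)  len=0.0844
  (v3,v7,v8) [+--] → (0.5071, 1.08392, 0.26832)–(0.5071, 1.08392, -0.3527)  len=0.6210
  (v3,v8,v4) [+-+] → (0.5071, 1.08392, -0.3527)–(0.5071, 1.14704, -0.367595)  len=0.0648
  (v4,v8,v9) [+-+] → (0.5071, 1.14704, -0.367595)–(0.5071, 1.56067, -0.465226)  len=0.4250
  (v5,v10,v6) [+-+] → (0.5071, 2.18929, 0)–(0.5071, 1.85059, 0.548027)  len=0.6442
  (v6,v10,v11) [+--] → (0.5071, 1.85059, 0.548027)–(0.5071, 1.83664, 0.5706)  len=0.0265
  (v6,v11,v7) [+--] → (0.5071, 1.83664, 0.5706)–(0.5071, 1.56067, 0.465226)  len=0.2954
  (v8,v13,v9) [--+] → (0.5071, 1.80208, -0.557404)–(0.5071, 1.56067, -0.465226)  len=0.2584
  (v9,v13,v14) [+--] → (0.5071, 1.80208, -0.557404)–(0.5071, 1.83664, -0.5706)  len=0.0370
  (v9,v14,v5) [+-+] → (0.5071, 1.83664, -0.5706)–(0.5071, 2.15465, -0.0560393)  len=0.6049
  (v5,v14,v10) [+--] → (0.5071, 2.15465, -0.0560393)–(0.5071, 2.18929, 0)  len=0.0659
  (v15,v20,v16) [-+-] → (0.5071, -2.18929, 0)–(0.5071, -2.15465, 0.0560393)  len=0.0659
  (v16,v20,v21) [-++] → (0.5071, -2.15465, 0.0560393)–(0.5071, -1.83664, 0.5706)  len=0.6049
  (v16,v21,v17) [-+-] → (0.5071, -1.83664, 0.5706)–(0.5071, -1.80208, 0.557404)  len=0.0370
  (v17,v21,v22) [-+-] → (0.5071, -1.80208, 0.557404)–(0.5071, -1.56067, 0.465226)  len=0.2584
  (v19,v23,v24) [--+] → (0.5071, -1.56067, -0.465226)–(0.5071, -1.83664, -0.5706)  len=0.2954
  (v19,v24,v15) [-+-] → (0.5071, -1.83664, -0.5706)–(0.5071, -1.85059, -0.548027)  len=0.0265
  (v15,v24,v20) [-++] → (0.5071, -1.85059, -0.548027)–(0.5071, -2.18929, 0)  len=0.6442
  (v21,v1,v22) [++-] → (0.5071, -1.14704, 0.367595)–(0.5071, -1.56067, 0.465226)  len=0.4250
  (v22,v1,v2) [-++] → (0.5071, -1.14704, 0.367595)–(0.5071, -1.08392, 0.3527)  len=0.0648
  (v22,v2,v23) [-+-] → (0.5071, -1.08392, 0.3527)–(0.5071, -1.08392, -0.26832)  len=0.6210
  (v23,v2,v3) [-++] → (0.5071, -1.08392, -0.26832)–(0.5071, -1.08392, -0.3527)  len=0.0844
  (v23,v3,v24) [-++] → (0.5071, -1.08392, -0.3527)–(0.5071, -1.56067, -0.465226)  len=0.4898

Chained into 2 loop(s):
  loop 1: 12 segments, perimeter = 3.6175
  loop 2: 12 segments, perimeter = 3.6175
Total perimeter = 7.235

loops=2 perimeter=7.235
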